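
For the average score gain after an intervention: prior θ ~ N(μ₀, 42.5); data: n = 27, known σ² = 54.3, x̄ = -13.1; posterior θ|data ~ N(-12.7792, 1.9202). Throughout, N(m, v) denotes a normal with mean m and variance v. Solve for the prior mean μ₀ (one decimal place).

μ₀ = -6.0

The posterior mean is a precision-weighted average: μ_n = (τ₀μ₀ + τ_data·x̄)/(τ₀+τ_data), with τ₀=1/σ₀² and τ_data=n/σ².
Here τ₀ = 1/42.5 = 0.023529 and τ_data = 27/54.3 = 0.497238, so τ_n = 0.520767.
Rearranging for μ₀: μ₀ = (μ_n·τ_n − τ_data·x̄)/τ₀ = (-12.7792·0.520767 − 0.497238·-13.1) / 0.023529 = -0.141168/0.023529 ≈ -6.0.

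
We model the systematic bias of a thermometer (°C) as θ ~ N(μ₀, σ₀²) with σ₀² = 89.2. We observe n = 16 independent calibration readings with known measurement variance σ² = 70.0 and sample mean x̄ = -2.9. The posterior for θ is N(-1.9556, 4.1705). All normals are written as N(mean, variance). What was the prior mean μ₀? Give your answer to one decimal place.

The posterior mean is a precision-weighted average: μ_n = (τ₀μ₀ + τ_data·x̄)/(τ₀+τ_data), with τ₀=1/σ₀² and τ_data=n/σ².
Here τ₀ = 1/89.2 = 0.011211 and τ_data = 16/70.0 = 0.228571, so τ_n = 0.239782.
Rearranging for μ₀: μ₀ = (μ_n·τ_n − τ_data·x̄)/τ₀ = (-1.9556·0.239782 − 0.228571·-2.9) / 0.011211 = 0.193938/0.011211 ≈ 17.3.

μ₀ = 17.3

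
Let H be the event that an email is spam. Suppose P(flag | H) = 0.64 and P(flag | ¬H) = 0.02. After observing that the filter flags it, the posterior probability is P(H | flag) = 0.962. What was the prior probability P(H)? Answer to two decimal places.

P(H) = 0.44

In odds form, posterior odds = prior odds × likelihood ratio, so prior odds = posterior odds ÷ LR.
Posterior odds = 0.962/(1−0.962) = 25.3158. LR = 0.64/0.02 = 32.0000.
Prior odds = 25.3158/32.0000 = 0.7911, so P(H) = 0.7911/(1+0.7911) ≈ 0.44.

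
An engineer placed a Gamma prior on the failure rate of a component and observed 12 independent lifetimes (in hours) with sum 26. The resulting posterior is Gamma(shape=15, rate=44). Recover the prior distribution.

For an exponential likelihood with a Gamma(α, β) prior on the rate, n observations with total T give posterior Gamma(α+n, β+T).
So α = 15 − 12 = 3 and β = 44 − 26 = 18.

Gamma(shape=3, rate=18)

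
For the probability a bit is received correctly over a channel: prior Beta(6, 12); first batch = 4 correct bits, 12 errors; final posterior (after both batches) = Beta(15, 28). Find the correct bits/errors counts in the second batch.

Sequential conjugate updates are equivalent to a single update on the pooled data, so total successes = posterior α − prior α and total failures = posterior β − prior β.
Total across both batches: 15−6=9 correct bits, 28−12=16 errors.
Subtract the first batch: 9−4=5 correct bits and 16−12=4 errors.

5 correct bits and 4 errors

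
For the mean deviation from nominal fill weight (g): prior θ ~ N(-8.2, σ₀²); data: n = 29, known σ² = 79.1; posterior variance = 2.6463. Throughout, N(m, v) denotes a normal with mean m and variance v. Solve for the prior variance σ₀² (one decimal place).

For the Normal–Normal model with known σ², precisions add: τ_n = τ₀ + n/σ².
So 1/σ₀² = 1/2.6463 − 29/79.1 = 0.377886 − 0.366625 = 0.011261.
Hence σ₀² = 1/0.011261 ≈ 88.8.

σ₀² = 88.8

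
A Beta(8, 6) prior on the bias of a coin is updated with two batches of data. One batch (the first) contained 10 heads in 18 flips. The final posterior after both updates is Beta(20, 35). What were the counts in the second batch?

Because Beta–binomial updating is additive in the counts, the combined data contributed (α_post−α_prior, β_post−β_prior) successes and failures.
Total across both batches: 20−8=12 heads, 35−6=29 tails.
Subtract the first batch: 12−10=2 heads and 29−8=21 tails.

2 heads and 21 tails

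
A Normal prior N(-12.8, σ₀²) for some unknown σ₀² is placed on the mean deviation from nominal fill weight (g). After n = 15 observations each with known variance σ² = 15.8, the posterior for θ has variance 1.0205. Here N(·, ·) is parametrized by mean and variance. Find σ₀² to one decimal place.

σ₀² = 32.7

For the Normal–Normal model with known σ², precisions add: τ_n = τ₀ + n/σ².
So 1/σ₀² = 1/1.0205 − 15/15.8 = 0.979912 − 0.949367 = 0.030545.
Hence σ₀² = 1/0.030545 ≈ 32.7.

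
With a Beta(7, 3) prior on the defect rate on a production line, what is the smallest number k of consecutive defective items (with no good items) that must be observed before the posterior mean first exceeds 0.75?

k = 3

After k defective items and 0 good items the posterior is Beta(7+k, 3), with mean (7+k)/(7+3+k).
Set (7+k)/(10+k) > 0.75 and solve: k > (0.75·10 − 7)/(1 − 0.75) = 2.000.
The smallest integer exceeding 2.000 is 3.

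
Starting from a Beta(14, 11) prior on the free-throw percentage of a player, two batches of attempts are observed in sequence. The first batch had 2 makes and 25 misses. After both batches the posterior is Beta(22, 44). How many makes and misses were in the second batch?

Sequential conjugate updates are equivalent to a single update on the pooled data, so total successes = posterior α − prior α and total failures = posterior β − prior β.
Total across both batches: 22−14=8 makes, 44−11=33 misses.
Subtract the first batch: 8−2=6 makes and 33−25=8 misses.

6 makes and 8 misses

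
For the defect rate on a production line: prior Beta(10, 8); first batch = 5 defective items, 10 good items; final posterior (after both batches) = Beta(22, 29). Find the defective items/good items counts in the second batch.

Sequential conjugate updates are equivalent to a single update on the pooled data, so total successes = posterior α − prior α and total failures = posterior β − prior β.
Total across both batches: 22−10=12 defective items, 29−8=21 good items.
Subtract the first batch: 12−5=7 defective items and 21−10=11 good items.

7 defective items and 11 good items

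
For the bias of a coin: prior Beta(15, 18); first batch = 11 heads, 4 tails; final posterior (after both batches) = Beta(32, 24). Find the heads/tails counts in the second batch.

6 heads and 2 tails

Because Beta–binomial updating is additive in the counts, the combined data contributed (α_post−α_prior, β_post−β_prior) successes and failures.
Total across both batches: 32−15=17 heads, 24−18=6 tails.
Subtract the first batch: 17−11=6 heads and 6−4=2 tails.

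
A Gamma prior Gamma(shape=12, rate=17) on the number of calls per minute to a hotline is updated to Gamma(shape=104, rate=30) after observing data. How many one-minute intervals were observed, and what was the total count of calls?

A Gamma(α, β) prior (rate parametrization) on a Poisson rate with n observations summing to S gives posterior Gamma(α+S, β+n).
Matching: Σxᵢ = 104 − 12 = 92 and n = 30 − 17 = 13.

n = 13 one-minute intervals with total 92 calls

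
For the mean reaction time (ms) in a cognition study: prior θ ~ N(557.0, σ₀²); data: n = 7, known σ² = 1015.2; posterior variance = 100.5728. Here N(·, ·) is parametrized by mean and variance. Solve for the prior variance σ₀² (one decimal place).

For the Normal–Normal model with known σ², precisions add: τ_n = τ₀ + n/σ².
So 1/σ₀² = 1/100.5728 − 7/1015.2 = 0.009943 − 0.006895 = 0.003048.
Hence σ₀² = 1/0.003048 ≈ 328.1.

σ₀² = 328.1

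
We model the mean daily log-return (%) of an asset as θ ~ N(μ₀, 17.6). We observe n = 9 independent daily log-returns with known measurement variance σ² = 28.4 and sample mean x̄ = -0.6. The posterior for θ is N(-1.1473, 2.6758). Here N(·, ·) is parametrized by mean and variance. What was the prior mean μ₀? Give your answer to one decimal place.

The posterior mean is a precision-weighted average: μ_n = (τ₀μ₀ + τ_data·x̄)/(τ₀+τ_data), with τ₀=1/σ₀² and τ_data=n/σ².
Here τ₀ = 1/17.6 = 0.056818 and τ_data = 9/28.4 = 0.316901, so τ_n = 0.373719.
Rearranging for μ₀: μ₀ = (μ_n·τ_n − τ_data·x̄)/τ₀ = (-1.1473·0.373719 − 0.316901·-0.6) / 0.056818 = -0.238627/0.056818 ≈ -4.2.

μ₀ = -4.2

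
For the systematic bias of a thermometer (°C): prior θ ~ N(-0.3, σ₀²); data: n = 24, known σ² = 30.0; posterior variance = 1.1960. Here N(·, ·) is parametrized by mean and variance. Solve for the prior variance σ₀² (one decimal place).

σ₀² = 27.7

Posterior precision equals prior precision plus data precision: 1/σ_n² = 1/σ₀² + n/σ².
So 1/σ₀² = 1/1.1960 − 24/30.0 = 0.836120 − 0.800000 = 0.036120.
Hence σ₀² = 1/0.036120 ≈ 27.7.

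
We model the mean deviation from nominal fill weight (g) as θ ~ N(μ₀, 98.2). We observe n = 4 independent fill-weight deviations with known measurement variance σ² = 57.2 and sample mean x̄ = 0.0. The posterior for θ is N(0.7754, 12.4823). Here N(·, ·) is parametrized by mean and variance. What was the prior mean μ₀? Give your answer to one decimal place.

μ₀ = 6.1

With known observation variance, the Normal–Normal posterior has precision τ_n = τ₀ + n/σ² and mean μ_n = (τ₀μ₀ + (n/σ²)x̄)/τ_n.
Here τ₀ = 1/98.2 = 0.010183 and τ_data = 4/57.2 = 0.069930, so τ_n = 0.080113.
Rearranging for μ₀: μ₀ = (μ_n·τ_n − τ_data·x̄)/τ₀ = (0.7754·0.080113 − 0.069930·0.0) / 0.010183 = 0.062120/0.010183 ≈ 6.1.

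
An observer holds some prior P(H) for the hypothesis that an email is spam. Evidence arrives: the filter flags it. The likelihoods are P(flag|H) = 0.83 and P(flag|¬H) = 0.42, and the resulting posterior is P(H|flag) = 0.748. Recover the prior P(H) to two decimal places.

Bayes' rule in odds form gives O(H|E) = O(H)·[P(E|H)/P(E|¬H)], hence O(H) = O(H|E)/LR.
Posterior odds = 0.748/(1−0.748) = 2.9683. LR = 0.83/0.42 = 1.9762.
Prior odds = 2.9683/1.9762 = 1.5020, so P(H) = 1.5020/(1+1.5020) ≈ 0.60.

P(H) = 0.60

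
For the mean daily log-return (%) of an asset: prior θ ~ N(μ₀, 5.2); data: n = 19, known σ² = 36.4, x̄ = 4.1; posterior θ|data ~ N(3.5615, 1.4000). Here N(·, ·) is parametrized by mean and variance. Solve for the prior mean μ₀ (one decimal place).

μ₀ = 2.1

The posterior mean is a precision-weighted average: μ_n = (τ₀μ₀ + τ_data·x̄)/(τ₀+τ_data), with τ₀=1/σ₀² and τ_data=n/σ².
Here τ₀ = 1/5.2 = 0.192308 and τ_data = 19/36.4 = 0.521978, so τ_n = 0.714286.
Rearranging for μ₀: μ₀ = (μ_n·τ_n − τ_data·x̄)/τ₀ = (3.5615·0.714286 − 0.521978·4.1) / 0.192308 = 0.403820/0.192308 ≈ 2.1.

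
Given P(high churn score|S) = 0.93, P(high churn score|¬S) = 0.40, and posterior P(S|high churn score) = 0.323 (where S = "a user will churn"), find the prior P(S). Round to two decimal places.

P(S) = 0.17

Bayes' rule in odds form gives O(S|E) = O(S)·[P(E|S)/P(E|¬S)], hence O(S) = O(S|E)/LR.
Posterior odds = 0.323/(1−0.323) = 0.4771. LR = 0.93/0.40 = 2.3250.
Prior odds = 0.4771/2.3250 = 0.2052, so P(S) = 0.2052/(1+0.2052) ≈ 0.17.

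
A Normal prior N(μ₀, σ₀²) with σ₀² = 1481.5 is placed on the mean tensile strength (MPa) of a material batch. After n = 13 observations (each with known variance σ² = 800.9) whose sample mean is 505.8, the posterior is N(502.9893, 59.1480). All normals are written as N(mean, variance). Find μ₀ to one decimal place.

μ₀ = 435.4

With known observation variance, the Normal–Normal posterior has precision τ_n = τ₀ + n/σ² and mean μ_n = (τ₀μ₀ + (n/σ²)x̄)/τ_n.
Here τ₀ = 1/1481.5 = 0.000675 and τ_data = 13/800.9 = 0.016232, so τ_n = 0.016907.
Rearranging for μ₀: μ₀ = (μ_n·τ_n − τ_data·x̄)/τ₀ = (502.9893·0.016907 − 0.016232·505.8) / 0.000675 = 0.293894/0.000675 ≈ 435.4.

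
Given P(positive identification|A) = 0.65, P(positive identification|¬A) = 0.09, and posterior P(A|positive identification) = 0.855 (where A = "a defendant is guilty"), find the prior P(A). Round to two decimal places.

P(A) = 0.45

In odds form, posterior odds = prior odds × likelihood ratio, so prior odds = posterior odds ÷ LR.
Posterior odds = 0.855/(1−0.855) = 5.8966. LR = 0.65/0.09 = 7.2222.
Prior odds = 5.8966/7.2222 = 0.8165, so P(A) = 0.8165/(1+0.8165) ≈ 0.45.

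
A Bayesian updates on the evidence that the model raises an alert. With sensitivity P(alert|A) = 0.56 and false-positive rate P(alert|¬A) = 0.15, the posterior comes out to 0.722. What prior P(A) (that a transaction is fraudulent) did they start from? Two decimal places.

Bayes' rule in odds form gives O(A|E) = O(A)·[P(E|A)/P(E|¬A)], hence O(A) = O(A|E)/LR.
Posterior odds = 0.722/(1−0.722) = 2.5971. LR = 0.56/0.15 = 3.7333.
Prior odds = 2.5971/3.7333 = 0.6957, so P(A) = 0.6957/(1+0.6957) ≈ 0.41.

P(A) = 0.41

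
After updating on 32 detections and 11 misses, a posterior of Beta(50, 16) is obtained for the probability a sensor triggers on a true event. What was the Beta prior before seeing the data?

Beta is conjugate to the binomial likelihood: posterior = Beta(a+s, b+f).
Subtract the data counts: 50−32=18, 16−11=5.

Beta(18, 5)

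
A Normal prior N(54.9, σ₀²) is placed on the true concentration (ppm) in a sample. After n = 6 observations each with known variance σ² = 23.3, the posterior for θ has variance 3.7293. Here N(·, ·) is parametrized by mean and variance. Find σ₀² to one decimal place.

σ₀² = 94.0

For the Normal–Normal model with known σ², precisions add: τ_n = τ₀ + n/σ².
So 1/σ₀² = 1/3.7293 − 6/23.3 = 0.268147 − 0.257511 = 0.010636.
Hence σ₀² = 1/0.010636 ≈ 94.0.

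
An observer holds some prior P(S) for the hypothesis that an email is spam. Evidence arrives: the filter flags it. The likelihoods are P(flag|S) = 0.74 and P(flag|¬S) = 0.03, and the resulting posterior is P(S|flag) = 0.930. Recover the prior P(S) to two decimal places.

In odds form, posterior odds = prior odds × likelihood ratio, so prior odds = posterior odds ÷ LR.
Posterior odds = 0.930/(1−0.930) = 13.2857. LR = 0.74/0.03 = 24.6667.
Prior odds = 13.2857/24.6667 = 0.5386, so P(S) = 0.5386/(1+0.5386) ≈ 0.35.

P(S) = 0.35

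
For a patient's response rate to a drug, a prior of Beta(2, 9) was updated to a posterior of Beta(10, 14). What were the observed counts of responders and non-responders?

Beta is conjugate to the binomial likelihood: posterior = Beta(α+s, β+f).
So s = 10 − 2 = 8 and f = 14 − 9 = 5.

8 responders and 5 non-responders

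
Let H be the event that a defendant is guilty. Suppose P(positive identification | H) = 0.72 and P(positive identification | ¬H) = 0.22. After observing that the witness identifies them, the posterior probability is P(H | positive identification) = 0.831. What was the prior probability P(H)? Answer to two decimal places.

P(H) = 0.60

In odds form, posterior odds = prior odds × likelihood ratio, so prior odds = posterior odds ÷ LR.
Posterior odds = 0.831/(1−0.831) = 4.9172. LR = 0.72/0.22 = 3.2727.
Prior odds = 4.9172/3.2727 = 1.5025, so P(H) = 1.5025/(1+1.5025) ≈ 0.60.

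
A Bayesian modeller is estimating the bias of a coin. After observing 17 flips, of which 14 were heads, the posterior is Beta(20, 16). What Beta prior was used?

A Beta(α, β) prior with s successes and f failures in binomial data gives a Beta(α+s, β+f) posterior.
So α = 20 − 14 = 6 and β = 16 − 3 = 13.

Beta(6, 13)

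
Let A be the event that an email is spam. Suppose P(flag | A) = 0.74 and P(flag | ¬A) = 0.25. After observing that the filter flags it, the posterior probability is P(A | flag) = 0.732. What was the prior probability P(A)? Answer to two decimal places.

P(A) = 0.48

In odds form, posterior odds = prior odds × likelihood ratio, so prior odds = posterior odds ÷ LR.
Posterior odds = 0.732/(1−0.732) = 2.7313. LR = 0.74/0.25 = 2.9600.
Prior odds = 2.7313/2.9600 = 0.9227, so P(A) = 0.9227/(1+0.9227) ≈ 0.48.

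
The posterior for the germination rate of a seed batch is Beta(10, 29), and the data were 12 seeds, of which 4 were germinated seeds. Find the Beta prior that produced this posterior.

Beta(6, 21)

A Beta(a, b) prior with s successes and f failures in binomial data gives a Beta(a+s, b+f) posterior.
Subtract the data counts: 10−4=6, 29−8=21.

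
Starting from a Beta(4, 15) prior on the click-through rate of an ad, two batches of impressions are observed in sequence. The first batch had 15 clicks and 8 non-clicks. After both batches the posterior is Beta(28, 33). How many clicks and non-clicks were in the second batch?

Sequential conjugate updates are equivalent to a single update on the pooled data, so total successes = posterior α − prior α and total failures = posterior β − prior β.
Total across both batches: 28−4=24 clicks, 33−15=18 non-clicks.
Subtract the first batch: 24−15=9 clicks and 18−8=10 non-clicks.

9 clicks and 10 non-clicks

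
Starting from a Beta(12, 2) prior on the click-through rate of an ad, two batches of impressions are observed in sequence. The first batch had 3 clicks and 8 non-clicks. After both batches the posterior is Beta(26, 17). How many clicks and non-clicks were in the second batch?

11 clicks and 7 non-clicks

Because Beta–binomial updating is additive in the counts, the combined data contributed (α_post−α_prior, β_post−β_prior) successes and failures.
Total across both batches: 26−12=14 clicks, 17−2=15 non-clicks.
Subtract the first batch: 14−3=11 clicks and 15−8=7 non-clicks.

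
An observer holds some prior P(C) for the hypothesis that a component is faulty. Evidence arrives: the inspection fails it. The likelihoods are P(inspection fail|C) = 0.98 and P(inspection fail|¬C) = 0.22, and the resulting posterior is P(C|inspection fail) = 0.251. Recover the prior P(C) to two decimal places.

Bayes' rule in odds form gives O(C|E) = O(C)·[P(E|C)/P(E|¬C)], hence O(C) = O(C|E)/LR.
Posterior odds = 0.251/(1−0.251) = 0.3351. LR = 0.98/0.22 = 4.4545.
Prior odds = 0.3351/4.4545 = 0.0752, so P(C) = 0.0752/(1+0.0752) ≈ 0.07.

P(C) = 0.07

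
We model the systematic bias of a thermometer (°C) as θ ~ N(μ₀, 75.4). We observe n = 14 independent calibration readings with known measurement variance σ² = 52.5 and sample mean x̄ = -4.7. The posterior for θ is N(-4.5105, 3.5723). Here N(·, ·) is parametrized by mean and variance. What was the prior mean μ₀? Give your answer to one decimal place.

The posterior mean is a precision-weighted average: μ_n = (τ₀μ₀ + τ_data·x̄)/(τ₀+τ_data), with τ₀=1/σ₀² and τ_data=n/σ².
Here τ₀ = 1/75.4 = 0.013263 and τ_data = 14/52.5 = 0.266667, so τ_n = 0.279930.
Rearranging for μ₀: μ₀ = (μ_n·τ_n − τ_data·x̄)/τ₀ = (-4.5105·0.279930 − 0.266667·-4.7) / 0.013263 = -0.009289/0.013263 ≈ -0.7.

μ₀ = -0.7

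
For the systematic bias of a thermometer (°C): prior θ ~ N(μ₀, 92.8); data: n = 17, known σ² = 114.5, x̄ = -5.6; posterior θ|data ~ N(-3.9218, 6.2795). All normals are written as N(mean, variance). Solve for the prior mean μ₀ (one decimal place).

With known observation variance, the Normal–Normal posterior has precision τ_n = τ₀ + n/σ² and mean μ_n = (τ₀μ₀ + (n/σ²)x̄)/τ_n.
Here τ₀ = 1/92.8 = 0.010776 and τ_data = 17/114.5 = 0.148472, so τ_n = 0.159248.
Rearranging for μ₀: μ₀ = (μ_n·τ_n − τ_data·x̄)/τ₀ = (-3.9218·0.159248 − 0.148472·-5.6) / 0.010776 = 0.206904/0.010776 ≈ 19.2.

μ₀ = 19.2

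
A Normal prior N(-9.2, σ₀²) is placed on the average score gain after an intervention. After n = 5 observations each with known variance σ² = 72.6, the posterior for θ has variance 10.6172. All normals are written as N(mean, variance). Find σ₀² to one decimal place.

σ₀² = 39.5

For the Normal–Normal model with known σ², precisions add: τ_n = τ₀ + n/σ².
So 1/σ₀² = 1/10.6172 − 5/72.6 = 0.094187 − 0.068871 = 0.025316.
Hence σ₀² = 1/0.025316 ≈ 39.5.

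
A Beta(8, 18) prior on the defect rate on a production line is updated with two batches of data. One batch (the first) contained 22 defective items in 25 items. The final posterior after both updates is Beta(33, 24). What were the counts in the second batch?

Because Beta–binomial updating is additive in the counts, the combined data contributed (α_post−α_prior, β_post−β_prior) successes and failures.
Total across both batches: 33−8=25 defective items, 24−18=6 good items.
Subtract the first batch: 25−22=3 defective items and 6−3=3 good items.

3 defective items and 3 good items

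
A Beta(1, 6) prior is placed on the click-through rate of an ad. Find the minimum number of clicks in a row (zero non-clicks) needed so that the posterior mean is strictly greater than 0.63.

After k clicks and 0 non-clicks the posterior is Beta(1+k, 6), with mean (1+k)/(1+6+k).
Set (1+k)/(7+k) > 0.63 and solve: k > (0.63·7 − 1)/(1 − 0.63) = 9.216.
The smallest integer exceeding 9.216 is 10, and checking k=10: (11)/(17) = 0.6471 > 0.63.

k = 10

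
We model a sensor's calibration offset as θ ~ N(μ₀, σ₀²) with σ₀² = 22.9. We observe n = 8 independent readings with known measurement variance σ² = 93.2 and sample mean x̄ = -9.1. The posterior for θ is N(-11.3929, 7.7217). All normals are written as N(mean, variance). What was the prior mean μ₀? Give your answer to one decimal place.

The posterior mean is a precision-weighted average: μ_n = (τ₀μ₀ + τ_data·x̄)/(τ₀+τ_data), with τ₀=1/σ₀² and τ_data=n/σ².
Here τ₀ = 1/22.9 = 0.043668 and τ_data = 8/93.2 = 0.085837, so τ_n = 0.129505.
Rearranging for μ₀: μ₀ = (μ_n·τ_n − τ_data·x̄)/τ₀ = (-11.3929·0.129505 − 0.085837·-9.1) / 0.043668 = -0.694321/0.043668 ≈ -15.9.

μ₀ = -15.9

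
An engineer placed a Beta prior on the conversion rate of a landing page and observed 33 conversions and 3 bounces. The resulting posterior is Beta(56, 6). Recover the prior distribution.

Beta(23, 3)

Under Beta–binomial conjugacy the posterior parameters are (a+s, b+f).
Subtract the data counts: 56−33=23, 6−3=3.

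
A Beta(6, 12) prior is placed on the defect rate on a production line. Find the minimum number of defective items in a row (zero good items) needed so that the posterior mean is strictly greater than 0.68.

k = 20

After k defective items and 0 good items the posterior is Beta(6+k, 12), with mean (6+k)/(6+12+k).
Set (6+k)/(18+k) > 0.68 and solve: k > (0.68·18 − 6)/(1 − 0.68) = 19.500.
The smallest integer exceeding 19.500 is 20, and checking k=20: (26)/(38) = 0.6842 > 0.68.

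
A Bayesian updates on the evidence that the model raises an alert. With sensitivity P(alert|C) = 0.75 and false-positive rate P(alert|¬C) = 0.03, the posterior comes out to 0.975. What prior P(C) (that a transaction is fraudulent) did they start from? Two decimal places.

P(C) = 0.61

In odds form, posterior odds = prior odds × likelihood ratio, so prior odds = posterior odds ÷ LR.
Posterior odds = 0.975/(1−0.975) = 39.0000. LR = 0.75/0.03 = 25.0000.
Prior odds = 39.0000/25.0000 = 1.5600, so P(C) = 1.5600/(1+1.5600) ≈ 0.61.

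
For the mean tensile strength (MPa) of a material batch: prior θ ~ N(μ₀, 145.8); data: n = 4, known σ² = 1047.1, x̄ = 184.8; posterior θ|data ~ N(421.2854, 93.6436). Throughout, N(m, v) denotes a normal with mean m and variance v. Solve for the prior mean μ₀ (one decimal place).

μ₀ = 553.0

The posterior mean is a precision-weighted average: μ_n = (τ₀μ₀ + τ_data·x̄)/(τ₀+τ_data), with τ₀=1/σ₀² and τ_data=n/σ².
Here τ₀ = 1/145.8 = 0.006859 and τ_data = 4/1047.1 = 0.003820, so τ_n = 0.010679.
Rearranging for μ₀: μ₀ = (μ_n·τ_n − τ_data·x̄)/τ₀ = (421.2854·0.010679 − 0.003820·184.8) / 0.006859 = 3.792971/0.006859 ≈ 553.0.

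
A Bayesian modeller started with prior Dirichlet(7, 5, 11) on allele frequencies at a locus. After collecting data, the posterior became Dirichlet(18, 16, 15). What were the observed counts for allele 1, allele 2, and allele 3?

For a Dirichlet(α) prior with multinomial counts c, the posterior is Dirichlet(α + c) componentwise.
Counts are posterior − prior componentwise: 18−7=11, 16−5=11, 15−11=4.

counts (11, 11, 4)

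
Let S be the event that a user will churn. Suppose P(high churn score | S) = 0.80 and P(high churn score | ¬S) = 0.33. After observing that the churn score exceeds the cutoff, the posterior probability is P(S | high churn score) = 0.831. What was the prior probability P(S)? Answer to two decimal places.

Bayes' rule in odds form gives O(S|E) = O(S)·[P(E|S)/P(E|¬S)], hence O(S) = O(S|E)/LR.
Posterior odds = 0.831/(1−0.831) = 4.9172. LR = 0.80/0.33 = 2.4242.
Prior odds = 4.9172/2.4242 = 2.0284, so P(S) = 2.0284/(1+2.0284) ≈ 0.67.

P(S) = 0.67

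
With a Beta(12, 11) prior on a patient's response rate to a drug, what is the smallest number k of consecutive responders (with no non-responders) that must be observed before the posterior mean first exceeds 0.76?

k = 23

After k responders and 0 non-responders the posterior is Beta(12+k, 11), with mean (12+k)/(12+11+k).
Set (12+k)/(23+k) > 0.76 and solve: k > (0.76·23 − 12)/(1 − 0.76) = 22.833.
The smallest integer exceeding 22.833 is 23, and checking k=23: (35)/(46) = 0.7609 > 0.76.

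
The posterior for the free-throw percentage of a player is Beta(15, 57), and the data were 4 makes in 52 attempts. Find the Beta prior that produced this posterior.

Beta(11, 9)

A Beta(α, β) prior with s successes and f failures in binomial data gives a Beta(α+s, β+f) posterior.
So α = 15 − 4 = 11 and β = 57 − 48 = 9.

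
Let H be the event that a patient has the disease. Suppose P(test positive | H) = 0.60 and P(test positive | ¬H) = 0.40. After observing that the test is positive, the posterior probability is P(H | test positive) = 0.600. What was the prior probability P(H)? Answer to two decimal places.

Bayes' rule in odds form gives O(H|E) = O(H)·[P(E|H)/P(E|¬H)], hence O(H) = O(H|E)/LR.
Posterior odds = 0.600/(1−0.600) = 1.5000. LR = 0.60/0.40 = 1.5000.
Prior odds = 1.5000/1.5000 = 1.0000, so P(H) = 1.0000/(1+1.0000) ≈ 0.50.

P(H) = 0.50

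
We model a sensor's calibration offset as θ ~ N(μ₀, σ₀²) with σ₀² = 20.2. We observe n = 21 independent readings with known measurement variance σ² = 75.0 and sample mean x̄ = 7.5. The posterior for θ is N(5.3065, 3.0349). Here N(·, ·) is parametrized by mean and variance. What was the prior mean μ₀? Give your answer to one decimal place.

μ₀ = -7.1

The posterior mean is a precision-weighted average: μ_n = (τ₀μ₀ + τ_data·x̄)/(τ₀+τ_data), with τ₀=1/σ₀² and τ_data=n/σ².
Here τ₀ = 1/20.2 = 0.049505 and τ_data = 21/75.0 = 0.280000, so τ_n = 0.329505.
Rearranging for μ₀: μ₀ = (μ_n·τ_n − τ_data·x̄)/τ₀ = (5.3065·0.329505 − 0.280000·7.5) / 0.049505 = -0.351482/0.049505 ≈ -7.1.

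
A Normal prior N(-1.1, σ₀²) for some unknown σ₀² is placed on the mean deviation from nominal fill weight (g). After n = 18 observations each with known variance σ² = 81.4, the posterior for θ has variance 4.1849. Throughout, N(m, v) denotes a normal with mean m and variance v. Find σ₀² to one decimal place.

σ₀² = 56.1

Posterior precision equals prior precision plus data precision: 1/σ_n² = 1/σ₀² + n/σ².
So 1/σ₀² = 1/4.1849 − 18/81.4 = 0.238954 − 0.221130 = 0.017824.
Hence σ₀² = 1/0.017824 ≈ 56.1.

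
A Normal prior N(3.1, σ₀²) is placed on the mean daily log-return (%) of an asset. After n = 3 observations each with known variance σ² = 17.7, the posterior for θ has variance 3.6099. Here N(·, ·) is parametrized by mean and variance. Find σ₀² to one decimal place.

For the Normal–Normal model with known σ², precisions add: τ_n = τ₀ + n/σ².
So 1/σ₀² = 1/3.6099 − 3/17.7 = 0.277016 − 0.169492 = 0.107524.
Hence σ₀² = 1/0.107524 ≈ 9.3.

σ₀² = 9.3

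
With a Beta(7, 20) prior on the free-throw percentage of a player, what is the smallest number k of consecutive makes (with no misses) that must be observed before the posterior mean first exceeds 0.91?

k = 196

After k makes and 0 misses the posterior is Beta(7+k, 20), with mean (7+k)/(7+20+k).
Set (7+k)/(27+k) > 0.91 and solve: k > (0.91·27 − 7)/(1 − 0.91) = 195.222.
The smallest integer exceeding 195.222 is 196, and checking k=196: (203)/(223) = 0.9103 > 0.91.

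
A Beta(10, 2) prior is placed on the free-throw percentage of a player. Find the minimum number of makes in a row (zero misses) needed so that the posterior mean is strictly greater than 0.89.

After k makes and 0 misses the posterior is Beta(10+k, 2), with mean (10+k)/(10+2+k).
Set (10+k)/(12+k) > 0.89 and solve: k > (0.89·12 − 10)/(1 − 0.89) = 6.182.
The smallest integer exceeding 6.182 is 7.

k = 7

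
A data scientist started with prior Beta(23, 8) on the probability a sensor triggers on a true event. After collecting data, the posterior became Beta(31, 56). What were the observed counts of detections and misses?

8 detections and 48 misses

A Beta(α, β) prior with s successes and f failures in binomial data gives a Beta(α+s, β+f) posterior.
So s = 31 − 23 = 8 and f = 56 − 8 = 48.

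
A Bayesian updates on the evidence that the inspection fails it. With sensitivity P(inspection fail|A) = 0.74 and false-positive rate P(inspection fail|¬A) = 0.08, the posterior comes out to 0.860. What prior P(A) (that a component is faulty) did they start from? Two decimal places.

Bayes' rule in odds form gives O(A|E) = O(A)·[P(E|A)/P(E|¬A)], hence O(A) = O(A|E)/LR.
Posterior odds = 0.860/(1−0.860) = 6.1429. LR = 0.74/0.08 = 9.2500.
Prior odds = 6.1429/9.2500 = 0.6641, so P(A) = 0.6641/(1+0.6641) ≈ 0.40.

P(A) = 0.40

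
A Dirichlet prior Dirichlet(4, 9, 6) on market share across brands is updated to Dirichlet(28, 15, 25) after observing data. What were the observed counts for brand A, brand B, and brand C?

For a Dirichlet(α) prior with multinomial counts c, the posterior is Dirichlet(α + c) componentwise.
Counts are posterior − prior componentwise: 28−4=24, 15−9=6, 25−6=19.

counts (24, 6, 19)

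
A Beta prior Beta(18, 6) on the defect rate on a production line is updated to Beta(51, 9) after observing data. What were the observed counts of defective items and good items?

33 defective items and 3 good items

A Beta(α, β) prior with s successes and f failures in binomial data gives a Beta(α+s, β+f) posterior.
So s = 51 − 18 = 33 and f = 9 − 6 = 3.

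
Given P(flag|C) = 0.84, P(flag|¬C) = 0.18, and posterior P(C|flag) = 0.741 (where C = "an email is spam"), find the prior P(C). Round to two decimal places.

Bayes' rule in odds form gives O(C|E) = O(C)·[P(E|C)/P(E|¬C)], hence O(C) = O(C|E)/LR.
Posterior odds = 0.741/(1−0.741) = 2.8610. LR = 0.84/0.18 = 4.6667.
Prior odds = 2.8610/4.6667 = 0.6131, so P(C) = 0.6131/(1+0.6131) ≈ 0.38.

P(C) = 0.38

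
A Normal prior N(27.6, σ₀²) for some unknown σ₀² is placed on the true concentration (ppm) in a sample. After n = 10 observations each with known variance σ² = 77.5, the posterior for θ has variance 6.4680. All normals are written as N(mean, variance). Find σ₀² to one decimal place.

Posterior precision equals prior precision plus data precision: 1/σ_n² = 1/σ₀² + n/σ².
So 1/σ₀² = 1/6.4680 − 10/77.5 = 0.154607 − 0.129032 = 0.025575.
Hence σ₀² = 1/0.025575 ≈ 39.1.

σ₀² = 39.1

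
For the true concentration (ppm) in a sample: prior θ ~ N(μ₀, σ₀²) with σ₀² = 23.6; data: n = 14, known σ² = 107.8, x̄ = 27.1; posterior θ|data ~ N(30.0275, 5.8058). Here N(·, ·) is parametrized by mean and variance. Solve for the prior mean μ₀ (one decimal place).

The posterior mean is a precision-weighted average: μ_n = (τ₀μ₀ + τ_data·x̄)/(τ₀+τ_data), with τ₀=1/σ₀² and τ_data=n/σ².
Here τ₀ = 1/23.6 = 0.042373 and τ_data = 14/107.8 = 0.129870, so τ_n = 0.172243.
Rearranging for μ₀: μ₀ = (μ_n·τ_n − τ_data·x̄)/τ₀ = (30.0275·0.172243 − 0.129870·27.1) / 0.042373 = 1.652550/0.042373 ≈ 39.0.

μ₀ = 39.0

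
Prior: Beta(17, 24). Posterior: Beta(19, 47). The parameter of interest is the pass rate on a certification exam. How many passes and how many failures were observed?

2 passes and 23 failures

Beta is conjugate to the binomial likelihood: posterior = Beta(a+s, b+f).
Match parameters: s=19−17=2, f=47−24=23.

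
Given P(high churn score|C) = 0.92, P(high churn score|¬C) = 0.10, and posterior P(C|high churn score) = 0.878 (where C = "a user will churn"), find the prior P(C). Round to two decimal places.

P(C) = 0.44

Bayes' rule in odds form gives O(C|E) = O(C)·[P(E|C)/P(E|¬C)], hence O(C) = O(C|E)/LR.
Posterior odds = 0.878/(1−0.878) = 7.1967. LR = 0.92/0.10 = 9.2000.
Prior odds = 7.1967/9.2000 = 0.7823, so P(C) = 0.7823/(1+0.7823) ≈ 0.44.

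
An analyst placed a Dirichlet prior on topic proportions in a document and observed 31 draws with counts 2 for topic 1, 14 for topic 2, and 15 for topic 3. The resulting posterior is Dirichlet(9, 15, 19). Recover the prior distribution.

Dirichlet(7, 1, 4)

For a Dirichlet(α) prior with multinomial counts c, the posterior is Dirichlet(α + c) componentwise.
Subtract each count from the matching posterior parameter: 9−2=7, 15−14=1, 19−15=4.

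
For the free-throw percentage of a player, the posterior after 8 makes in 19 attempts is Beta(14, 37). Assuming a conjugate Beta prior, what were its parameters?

A Beta(α, β) prior with s successes and f failures in binomial data gives a Beta(α+s, β+f) posterior.
Subtract the data counts: 14−8=6, 37−11=26.

Beta(6, 26)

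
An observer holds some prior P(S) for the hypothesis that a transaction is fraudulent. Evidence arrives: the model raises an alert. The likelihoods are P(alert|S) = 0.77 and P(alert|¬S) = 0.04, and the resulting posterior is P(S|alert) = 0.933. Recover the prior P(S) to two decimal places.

P(S) = 0.42

Bayes' rule in odds form gives O(S|E) = O(S)·[P(E|S)/P(E|¬S)], hence O(S) = O(S|E)/LR.
Posterior odds = 0.933/(1−0.933) = 13.9254. LR = 0.77/0.04 = 19.2500.
Prior odds = 13.9254/19.2500 = 0.7234, so P(S) = 0.7234/(1+0.7234) ≈ 0.42.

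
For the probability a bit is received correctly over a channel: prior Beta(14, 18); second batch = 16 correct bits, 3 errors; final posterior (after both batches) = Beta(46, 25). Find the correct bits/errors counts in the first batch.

16 correct bits and 4 errors

Sequential conjugate updates are equivalent to a single update on the pooled data, so total successes = posterior α − prior α and total failures = posterior β − prior β.
Total across both batches: 46−14=32 correct bits, 25−18=7 errors.
Subtract the second batch: 32−16=16 correct bits and 7−3=4 errors.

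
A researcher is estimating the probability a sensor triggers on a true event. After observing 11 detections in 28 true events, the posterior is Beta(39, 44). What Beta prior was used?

Beta(28, 27)

Beta is conjugate to the binomial likelihood: posterior = Beta(α+s, β+f).
So α = 39 − 11 = 28 and β = 44 − 17 = 27.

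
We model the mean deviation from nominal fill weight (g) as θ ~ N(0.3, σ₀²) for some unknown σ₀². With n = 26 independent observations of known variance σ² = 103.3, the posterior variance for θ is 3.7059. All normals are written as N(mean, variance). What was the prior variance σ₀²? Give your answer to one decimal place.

Posterior precision equals prior precision plus data precision: 1/σ_n² = 1/σ₀² + n/σ².
So 1/σ₀² = 1/3.7059 − 26/103.3 = 0.269840 − 0.251694 = 0.018146.
Hence σ₀² = 1/0.018146 ≈ 55.1.

σ₀² = 55.1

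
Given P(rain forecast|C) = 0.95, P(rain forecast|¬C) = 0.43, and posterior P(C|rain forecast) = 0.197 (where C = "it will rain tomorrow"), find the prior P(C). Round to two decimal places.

In odds form, posterior odds = prior odds × likelihood ratio, so prior odds = posterior odds ÷ LR.
Posterior odds = 0.197/(1−0.197) = 0.2453. LR = 0.95/0.43 = 2.2093.
Prior odds = 0.2453/2.2093 = 0.1110, so P(C) = 0.1110/(1+0.1110) ≈ 0.10.

P(C) = 0.10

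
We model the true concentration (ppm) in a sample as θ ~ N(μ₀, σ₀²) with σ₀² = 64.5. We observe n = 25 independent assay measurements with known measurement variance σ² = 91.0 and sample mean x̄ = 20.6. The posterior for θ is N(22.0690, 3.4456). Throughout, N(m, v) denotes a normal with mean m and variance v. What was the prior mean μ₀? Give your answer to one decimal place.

With known observation variance, the Normal–Normal posterior has precision τ_n = τ₀ + n/σ² and mean μ_n = (τ₀μ₀ + (n/σ²)x̄)/τ_n.
Here τ₀ = 1/64.5 = 0.015504 and τ_data = 25/91.0 = 0.274725, so τ_n = 0.290229.
Rearranging for μ₀: μ₀ = (μ_n·τ_n − τ_data·x̄)/τ₀ = (22.0690·0.290229 − 0.274725·20.6) / 0.015504 = 0.745729/0.015504 ≈ 48.1.

μ₀ = 48.1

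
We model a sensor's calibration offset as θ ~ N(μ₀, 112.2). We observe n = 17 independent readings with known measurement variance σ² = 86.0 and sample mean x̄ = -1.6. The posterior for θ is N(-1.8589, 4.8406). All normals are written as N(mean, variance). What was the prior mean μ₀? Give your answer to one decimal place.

The posterior mean is a precision-weighted average: μ_n = (τ₀μ₀ + τ_data·x̄)/(τ₀+τ_data), with τ₀=1/σ₀² and τ_data=n/σ².
Here τ₀ = 1/112.2 = 0.008913 and τ_data = 17/86.0 = 0.197674, so τ_n = 0.206587.
Rearranging for μ₀: μ₀ = (μ_n·τ_n − τ_data·x̄)/τ₀ = (-1.8589·0.206587 − 0.197674·-1.6) / 0.008913 = -0.067746/0.008913 ≈ -7.6.

μ₀ = -7.6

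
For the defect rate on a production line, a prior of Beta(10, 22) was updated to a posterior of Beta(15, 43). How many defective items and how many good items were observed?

A Beta(α, β) prior with s successes and f failures in binomial data gives a Beta(α+s, β+f) posterior.
Match parameters: s=15−10=5, f=43−22=21.

5 defective items and 21 good items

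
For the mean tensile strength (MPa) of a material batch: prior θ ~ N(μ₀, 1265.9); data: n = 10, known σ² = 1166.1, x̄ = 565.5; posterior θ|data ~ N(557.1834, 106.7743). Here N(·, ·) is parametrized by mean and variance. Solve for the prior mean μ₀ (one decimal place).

μ₀ = 466.9

With known observation variance, the Normal–Normal posterior has precision τ_n = τ₀ + n/σ² and mean μ_n = (τ₀μ₀ + (n/σ²)x̄)/τ_n.
Here τ₀ = 1/1265.9 = 0.000790 and τ_data = 10/1166.1 = 0.008576, so τ_n = 0.009366.
Rearranging for μ₀: μ₀ = (μ_n·τ_n − τ_data·x̄)/τ₀ = (557.1834·0.009366 − 0.008576·565.5) / 0.000790 = 0.368852/0.000790 ≈ 466.9.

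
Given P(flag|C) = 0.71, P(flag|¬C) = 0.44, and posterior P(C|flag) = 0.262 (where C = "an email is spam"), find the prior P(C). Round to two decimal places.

P(C) = 0.18

Bayes' rule in odds form gives O(C|E) = O(C)·[P(E|C)/P(E|¬C)], hence O(C) = O(C|E)/LR.
Posterior odds = 0.262/(1−0.262) = 0.3550. LR = 0.71/0.44 = 1.6136.
Prior odds = 0.3550/1.6136 = 0.2200, so P(C) = 0.2200/(1+0.2200) ≈ 0.18.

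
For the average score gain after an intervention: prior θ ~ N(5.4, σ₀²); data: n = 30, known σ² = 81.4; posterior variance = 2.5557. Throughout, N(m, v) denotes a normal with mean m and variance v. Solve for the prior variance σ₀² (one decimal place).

σ₀² = 44.0

For the Normal–Normal model with known σ², precisions add: τ_n = τ₀ + n/σ².
So 1/σ₀² = 1/2.5557 − 30/81.4 = 0.391282 − 0.368550 = 0.022732.
Hence σ₀² = 1/0.022732 ≈ 44.0.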